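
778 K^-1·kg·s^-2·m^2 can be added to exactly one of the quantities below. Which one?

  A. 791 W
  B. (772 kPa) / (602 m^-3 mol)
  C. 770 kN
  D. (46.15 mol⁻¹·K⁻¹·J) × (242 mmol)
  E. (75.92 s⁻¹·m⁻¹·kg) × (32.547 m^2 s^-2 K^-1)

D.

Reference: kg·m²·s⁻²·K⁻¹.
Each option:
  A. W = J·s⁻¹ = kg·m²·s⁻³
  B. [kg·m⁻¹·s⁻²] / [m⁻³·mol] = kg·m²·s⁻²·mol⁻¹
  C. N = kg·m·s⁻²
  D. [kg·m²·s⁻²·K⁻¹·mol⁻¹] · [mol] = kg·m²·s⁻²·K⁻¹  ← same
  E. [kg·m⁻¹·s⁻¹] · [m²·s⁻²·K⁻¹] = kg·m·s⁻³·K⁻¹
Only D. matches kg·m²·s⁻²·K⁻¹.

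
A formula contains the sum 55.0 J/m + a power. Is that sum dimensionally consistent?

Work out the base dimensions of each:
  55.0 J/m:  J·m⁻¹ = N·m·m⁻¹ = kg·m·s⁻²
  a power:  [power] = kg·m²·s⁻³
kg·m·s⁻² ≠ kg·m²·s⁻³, so they cannot be added.

No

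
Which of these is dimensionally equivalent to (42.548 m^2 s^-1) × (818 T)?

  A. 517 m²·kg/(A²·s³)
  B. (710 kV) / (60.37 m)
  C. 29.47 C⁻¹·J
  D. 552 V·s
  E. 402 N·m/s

Reference: [m²·s⁻¹] · [kg·s⁻²·A⁻¹] = kg·m²·s⁻³·A⁻¹.
Each option:
  A. kg·m²·s⁻³·A⁻²
  B. [kg·m²·s⁻³·A⁻¹] / [m] = kg·m·s⁻³·A⁻¹
  C. J·C⁻¹ = N·m·(s·A)⁻¹ = kg·m²·s⁻³·A⁻¹  ← same
  D. V·s = J·C⁻¹·s = kg·m²·s⁻²·A⁻¹
  E. N·m·s⁻¹ = kg·m·s⁻²·m·s⁻¹ = kg·m²·s⁻³
Only C. matches kg·m²·s⁻³·A⁻¹.

C.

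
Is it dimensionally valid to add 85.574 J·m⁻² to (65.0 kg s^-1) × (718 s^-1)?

Work out the base dimensions of each:
  85.574 J·m⁻²:  J·m⁻² = N·m·m⁻² = kg·s⁻²
  (65.0 kg s^-1) × (718 s^-1):  [kg·s⁻¹] · [s⁻¹] = kg·s⁻²
Both are kg·s⁻², so they have the same dimensions and can be added.

Yes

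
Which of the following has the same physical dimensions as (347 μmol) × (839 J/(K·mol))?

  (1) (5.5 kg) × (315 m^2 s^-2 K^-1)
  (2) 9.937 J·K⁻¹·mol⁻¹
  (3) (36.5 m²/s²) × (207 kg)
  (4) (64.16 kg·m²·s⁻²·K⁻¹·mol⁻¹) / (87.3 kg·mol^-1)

(1)

Reference: [mol] · [kg·m²·s⁻²·K⁻¹·mol⁻¹] = kg·m²·s⁻²·K⁻¹.
Each option:
  (1) [kg] · [m²·s⁻²·K⁻¹] = kg·m²·s⁻²·K⁻¹  ← same
  (2) J·mol⁻¹·K⁻¹ = N·m·mol⁻¹·K⁻¹ = kg·m²·s⁻²·K⁻¹·mol⁻¹
  (3) [m²·s⁻²] · [kg] = kg·m²·s⁻²
  (4) [kg·m²·s⁻²·K⁻¹·mol⁻¹] / [kg·mol⁻¹] = m²·s⁻²·K⁻¹
Only (1) matches kg·m²·s⁻²·K⁻¹.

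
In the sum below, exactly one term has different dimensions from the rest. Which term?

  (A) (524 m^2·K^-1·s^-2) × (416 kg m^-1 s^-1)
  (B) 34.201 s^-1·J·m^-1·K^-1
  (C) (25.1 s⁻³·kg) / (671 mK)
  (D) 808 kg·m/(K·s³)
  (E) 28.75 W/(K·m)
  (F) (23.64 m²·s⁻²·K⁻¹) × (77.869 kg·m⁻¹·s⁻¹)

(C)

Work out the base dimensions of each:
  (A) [m²·s⁻²·K⁻¹] · [kg·m⁻¹·s⁻¹] = kg·m·s⁻³·K⁻¹
  (B) J·s⁻¹·m⁻¹·K⁻¹ = N·m·s⁻¹·m⁻¹·K⁻¹ = kg·m·s⁻³·K⁻¹
  (C) [kg·s⁻³] / [K] = kg·s⁻³·K⁻¹
  (D) kg·m·s⁻³·K⁻¹
  (E) W·m⁻¹·K⁻¹ = J·s⁻¹·m⁻¹·K⁻¹ = kg·m·s⁻³·K⁻¹
  (F) [m²·s⁻²·K⁻¹] · [kg·m⁻¹·s⁻¹] = kg·m·s⁻³·K⁻¹
All reduce to kg·m·s⁻³·K⁻¹ except (C), which is kg·s⁻³·K⁻¹.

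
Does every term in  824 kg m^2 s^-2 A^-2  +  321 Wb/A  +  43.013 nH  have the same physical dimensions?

Yes

Dimensions:
  824 kg m^2 s^-2 A^-2:  kg·m²·s⁻²·A⁻²
  321 Wb/A:  Wb·A⁻¹ = V·s·A⁻¹ = kg·m²·s⁻²·A⁻²
  43.013 nH:  H = V·s·A⁻¹ = kg·m²·s⁻²·A⁻²
Every term reduces to kg·m²·s⁻²·A⁻².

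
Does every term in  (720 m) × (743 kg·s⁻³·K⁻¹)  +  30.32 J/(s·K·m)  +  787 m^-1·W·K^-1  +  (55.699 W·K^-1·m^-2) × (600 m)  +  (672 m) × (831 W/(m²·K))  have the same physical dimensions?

Yes

In SI base units:
  (720 m) × (743 kg·s⁻³·K⁻¹):  [m] · [kg·s⁻³·K⁻¹] = kg·m·s⁻³·K⁻¹
  30.32 J/(s·K·m):  J·s⁻¹·m⁻¹·K⁻¹ = N·m·s⁻¹·m⁻¹·K⁻¹ = kg·m·s⁻³·K⁻¹
  787 m^-1·W·K^-1:  W·m⁻¹·K⁻¹ = J·s⁻¹·m⁻¹·K⁻¹ = kg·m·s⁻³·K⁻¹
  (55.699 W·K^-1·m^-2) × (600 m):  [kg·s⁻³·K⁻¹] · [m] = kg·m·s⁻³·K⁻¹
  (672 m) × (831 W/(m²·K)):  [m] · [kg·s⁻³·K⁻¹] = kg·m·s⁻³·K⁻¹
Every term reduces to kg·m·s⁻³·K⁻¹.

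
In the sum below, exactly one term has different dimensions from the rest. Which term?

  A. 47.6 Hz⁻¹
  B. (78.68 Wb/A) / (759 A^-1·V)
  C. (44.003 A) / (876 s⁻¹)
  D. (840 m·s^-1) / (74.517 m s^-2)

C.

Expand each in SI base units:
  A. Hz⁻¹ = (s⁻¹)⁻¹ = s
  B. [kg·m²·s⁻²·A⁻²] / [kg·m²·s⁻³·A⁻²] = s
  C. [A] / [s⁻¹] = s·A
  D. [m·s⁻¹] / [m·s⁻²] = s
All reduce to s except C., which is s·A.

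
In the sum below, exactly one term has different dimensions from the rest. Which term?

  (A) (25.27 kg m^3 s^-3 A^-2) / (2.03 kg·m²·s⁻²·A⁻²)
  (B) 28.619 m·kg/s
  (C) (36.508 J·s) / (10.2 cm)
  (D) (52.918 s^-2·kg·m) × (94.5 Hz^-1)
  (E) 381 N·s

(A)

In SI base units:
  (A) [kg·m³·s⁻³·A⁻²] / [kg·m²·s⁻²·A⁻²] = m·s⁻¹
  (B) kg·m·s⁻¹
  (C) [kg·m²·s⁻¹] / [m] = kg·m·s⁻¹
  (D) [kg·m·s⁻²] · [s] = kg·m·s⁻¹
  (E) N·s = kg·m·s⁻²·s = kg·m·s⁻¹
All reduce to kg·m·s⁻¹ except (A), which is m·s⁻¹.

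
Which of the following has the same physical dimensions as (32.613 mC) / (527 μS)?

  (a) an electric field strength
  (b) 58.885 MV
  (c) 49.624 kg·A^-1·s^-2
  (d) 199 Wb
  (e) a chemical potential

(d)

Reference: [s·A] / [kg⁻¹·m⁻²·s³·A²] = kg·m²·s⁻²·A⁻¹.
Each option:
  (a) [electric field strength] = kg·m·s⁻³·A⁻¹
  (b) V = J·C⁻¹ = kg·m²·s⁻³·A⁻¹
  (c) kg·s⁻²·A⁻¹
  (d) Wb = V·s = kg·m²·s⁻²·A⁻¹  ← same
  (e) [chemical potential] = kg·m²·s⁻²·mol⁻¹
Only (d) matches kg·m²·s⁻²·A⁻¹.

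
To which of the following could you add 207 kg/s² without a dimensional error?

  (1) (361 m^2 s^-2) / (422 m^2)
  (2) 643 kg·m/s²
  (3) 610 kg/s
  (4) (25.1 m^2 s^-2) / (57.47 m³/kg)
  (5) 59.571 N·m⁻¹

Reference: kg·s⁻².
Each option:
  (1) [m²·s⁻²] / [m²] = s⁻²
  (2) kg·m·s⁻²
  (3) kg·s⁻¹
  (4) [m²·s⁻²] / [kg⁻¹·m³] = kg·m⁻¹·s⁻²
  (5) N·m⁻¹ = kg·m·s⁻²·m⁻¹ = kg·s⁻²  ← same
Only (5) matches kg·s⁻².

(5)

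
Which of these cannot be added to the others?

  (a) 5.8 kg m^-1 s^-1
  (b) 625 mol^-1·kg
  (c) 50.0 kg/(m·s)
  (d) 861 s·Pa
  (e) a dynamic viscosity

(b)

In SI base units:
  (a) kg·m⁻¹·s⁻¹
  (b) kg·mol⁻¹
  (c) kg·m⁻¹·s⁻¹
  (d) Pa·s = N·m⁻²·s = kg·m⁻¹·s⁻¹
  (e) [dynamic viscosity] = kg·m⁻¹·s⁻¹
All reduce to kg·m⁻¹·s⁻¹ except (b), which is kg·mol⁻¹.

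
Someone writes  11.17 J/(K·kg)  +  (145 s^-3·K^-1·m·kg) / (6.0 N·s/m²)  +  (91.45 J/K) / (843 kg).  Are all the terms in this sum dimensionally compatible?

Work out the base dimensions of each:
  11.17 J/(K·kg):  J·kg⁻¹·K⁻¹ = N·m·kg⁻¹·K⁻¹ = m²·s⁻²·K⁻¹
  (145 s^-3·K^-1·m·kg) / (6.0 N·s/m²):  [kg·m·s⁻³·K⁻¹] / [kg·m⁻¹·s⁻¹] = m²·s⁻²·K⁻¹
  (91.45 J/K) / (843 kg):  [kg·m²·s⁻²·K⁻¹] / [kg] = m²·s⁻²·K⁻¹
Every term reduces to m²·s⁻²·K⁻¹.

Yes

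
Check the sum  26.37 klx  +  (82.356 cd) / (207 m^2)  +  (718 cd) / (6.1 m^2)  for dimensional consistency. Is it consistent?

Yes

Work out the base dimensions of each:
  26.37 klx:  lx = lm·m⁻² = m⁻²·cd
  (82.356 cd) / (207 m^2):  [cd] / [m²] = m⁻²·cd
  (718 cd) / (6.1 m^2):  [cd] / [m²] = m⁻²·cd
Every term reduces to m⁻²·cd.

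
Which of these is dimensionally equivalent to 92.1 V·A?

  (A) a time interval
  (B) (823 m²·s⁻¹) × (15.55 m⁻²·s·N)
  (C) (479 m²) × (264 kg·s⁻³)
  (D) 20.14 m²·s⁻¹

(C)

Reference: V·A = J·C⁻¹·A = kg·m²·s⁻³.
Each option:
  (A) [time interval] = s
  (B) [m²·s⁻¹] · [kg·m⁻¹·s⁻¹] = kg·m·s⁻²
  (C) [m²] · [kg·s⁻³] = kg·m²·s⁻³  ← same
  (D) m²·s⁻¹
Only (C) matches kg·m²·s⁻³.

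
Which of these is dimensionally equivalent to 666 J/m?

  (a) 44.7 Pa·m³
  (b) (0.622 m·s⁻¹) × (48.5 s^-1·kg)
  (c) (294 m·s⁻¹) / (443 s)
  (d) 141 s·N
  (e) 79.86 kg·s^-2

(b)

Reference: J·m⁻¹ = N·m·m⁻¹ = kg·m·s⁻².
Each option:
  (a) Pa·m³ = N·m⁻²·m³ = kg·m²·s⁻²
  (b) [m·s⁻¹] · [kg·s⁻¹] = kg·m·s⁻²  ← same
  (c) [m·s⁻¹] / [s] = m·s⁻²
  (d) N·s = kg·m·s⁻²·s = kg·m·s⁻¹
  (e) kg·s⁻²
Only (b) matches kg·m·s⁻².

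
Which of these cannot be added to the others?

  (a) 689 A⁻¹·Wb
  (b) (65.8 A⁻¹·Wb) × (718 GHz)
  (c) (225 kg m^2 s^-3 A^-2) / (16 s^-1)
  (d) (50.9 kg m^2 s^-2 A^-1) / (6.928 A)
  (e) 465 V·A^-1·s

(b)

Reduce each to base SI dimensions:
  (a) Wb·A⁻¹ = V·s·A⁻¹ = kg·m²·s⁻²·A⁻²
  (b) [kg·m²·s⁻²·A⁻²] · [s⁻¹] = kg·m²·s⁻³·A⁻²
  (c) [kg·m²·s⁻³·A⁻²] / [s⁻¹] = kg·m²·s⁻²·A⁻²
  (d) [kg·m²·s⁻²·A⁻¹] / [A] = kg·m²·s⁻²·A⁻²
  (e) V·s·A⁻¹ = J·C⁻¹·s·A⁻¹ = kg·m²·s⁻²·A⁻²
All reduce to kg·m²·s⁻²·A⁻² except (b), which is kg·m²·s⁻³·A⁻².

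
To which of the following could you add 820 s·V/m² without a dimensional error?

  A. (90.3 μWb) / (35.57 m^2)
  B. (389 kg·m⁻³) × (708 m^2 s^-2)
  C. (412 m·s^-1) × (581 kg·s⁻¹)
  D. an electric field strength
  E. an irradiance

Reference: V·s·m⁻² = J·C⁻¹·s·m⁻² = kg·s⁻²·A⁻¹.
Each option:
  A. [kg·m²·s⁻²·A⁻¹] / [m²] = kg·s⁻²·A⁻¹  ← same
  B. [kg·m⁻³] · [m²·s⁻²] = kg·m⁻¹·s⁻²
  C. [m·s⁻¹] · [kg·s⁻¹] = kg·m·s⁻²
  D. [electric field strength] = kg·m·s⁻³·A⁻¹
  E. [irradiance] = kg·s⁻³
Only A. matches kg·s⁻²·A⁻¹.

A.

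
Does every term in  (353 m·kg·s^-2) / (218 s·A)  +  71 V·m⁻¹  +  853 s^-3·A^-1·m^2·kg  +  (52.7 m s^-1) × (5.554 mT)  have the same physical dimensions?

Dimensions:
  (353 m·kg·s^-2) / (218 s·A):  [kg·m·s⁻²] / [s·A] = kg·m·s⁻³·A⁻¹
  71 V·m⁻¹:  V·m⁻¹ = J·C⁻¹·m⁻¹ = kg·m·s⁻³·A⁻¹
  853 s^-3·A^-1·m^2·kg:  kg·m²·s⁻³·A⁻¹
  (52.7 m s^-1) × (5.554 mT):  [m·s⁻¹] · [kg·s⁻²·A⁻¹] = kg·m·s⁻³·A⁻¹
The terms do not share a single dimension (kg·m²·s⁻³·A⁻¹ vs kg·m·s⁻³·A⁻¹).

No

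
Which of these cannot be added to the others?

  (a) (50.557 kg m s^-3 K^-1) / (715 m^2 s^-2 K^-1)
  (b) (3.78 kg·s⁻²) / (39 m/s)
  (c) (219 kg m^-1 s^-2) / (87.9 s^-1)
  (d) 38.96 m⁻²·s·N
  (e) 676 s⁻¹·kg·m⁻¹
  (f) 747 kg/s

(f)

Work out the base dimensions of each:
  (a) [kg·m·s⁻³·K⁻¹] / [m²·s⁻²·K⁻¹] = kg·m⁻¹·s⁻¹
  (b) [kg·s⁻²] / [m·s⁻¹] = kg·m⁻¹·s⁻¹
  (c) [kg·m⁻¹·s⁻²] / [s⁻¹] = kg·m⁻¹·s⁻¹
  (d) N·s·m⁻² = kg·m·s⁻²·s·m⁻² = kg·m⁻¹·s⁻¹
  (e) kg·m⁻¹·s⁻¹
  (f) kg·s⁻¹
All reduce to kg·m⁻¹·s⁻¹ except (f), which is kg·s⁻¹.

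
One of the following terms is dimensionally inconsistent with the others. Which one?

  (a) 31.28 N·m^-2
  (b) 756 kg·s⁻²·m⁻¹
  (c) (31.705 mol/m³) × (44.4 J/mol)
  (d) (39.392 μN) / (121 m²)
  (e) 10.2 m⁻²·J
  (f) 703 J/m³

Work out the base dimensions of each:
  (a) N·m⁻² = kg·m·s⁻²·m⁻² = kg·m⁻¹·s⁻²
  (b) kg·m⁻¹·s⁻²
  (c) [m⁻³·mol] · [kg·m²·s⁻²·mol⁻¹] = kg·m⁻¹·s⁻²
  (d) [kg·m·s⁻²] / [m²] = kg·m⁻¹·s⁻²
  (e) J·m⁻² = N·m·m⁻² = kg·s⁻²
  (f) J·m⁻³ = N·m·m⁻³ = kg·m⁻¹·s⁻²
All reduce to kg·m⁻¹·s⁻² except (e), which is kg·s⁻².

(e)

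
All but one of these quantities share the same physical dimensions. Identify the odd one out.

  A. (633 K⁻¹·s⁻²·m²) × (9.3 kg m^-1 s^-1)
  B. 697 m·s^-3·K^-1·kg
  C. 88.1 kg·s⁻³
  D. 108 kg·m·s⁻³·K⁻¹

C.

Work out the base dimensions of each:
  A. [m²·s⁻²·K⁻¹] · [kg·m⁻¹·s⁻¹] = kg·m·s⁻³·K⁻¹
  B. kg·m·s⁻³·K⁻¹
  C. kg·s⁻³
  D. kg·m·s⁻³·K⁻¹
All reduce to kg·m·s⁻³·K⁻¹ except C., which is kg·s⁻³.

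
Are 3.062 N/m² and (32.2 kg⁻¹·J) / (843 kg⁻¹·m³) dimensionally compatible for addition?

Yes

Work out the base dimensions of each:
  3.062 N/m²:  N·m⁻² = kg·m·s⁻²·m⁻² = kg·m⁻¹·s⁻²
  (32.2 kg⁻¹·J) / (843 kg⁻¹·m³):  [m²·s⁻²] / [kg⁻¹·m³] = kg·m⁻¹·s⁻²
Both are kg·m⁻¹·s⁻², so they have the same dimensions and can be added.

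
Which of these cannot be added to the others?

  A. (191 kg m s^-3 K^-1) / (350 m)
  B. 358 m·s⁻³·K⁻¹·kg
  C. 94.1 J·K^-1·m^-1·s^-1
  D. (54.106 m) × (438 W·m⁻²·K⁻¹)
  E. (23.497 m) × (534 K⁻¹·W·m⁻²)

Dimensions:
  A. [kg·m·s⁻³·K⁻¹] / [m] = kg·s⁻³·K⁻¹
  B. kg·m·s⁻³·K⁻¹
  C. J·s⁻¹·m⁻¹·K⁻¹ = N·m·s⁻¹·m⁻¹·K⁻¹ = kg·m·s⁻³·K⁻¹
  D. [m] · [kg·s⁻³·K⁻¹] = kg·m·s⁻³·K⁻¹
  E. [m] · [kg·s⁻³·K⁻¹] = kg·m·s⁻³·K⁻¹
All reduce to kg·m·s⁻³·K⁻¹ except A., which is kg·s⁻³·K⁻¹.

A.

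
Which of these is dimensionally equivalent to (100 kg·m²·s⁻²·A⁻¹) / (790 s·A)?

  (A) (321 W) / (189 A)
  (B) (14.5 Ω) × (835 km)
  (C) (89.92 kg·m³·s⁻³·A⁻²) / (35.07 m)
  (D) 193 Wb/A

Reference: [kg·m²·s⁻²·A⁻¹] / [s·A] = kg·m²·s⁻³·A⁻².
Each option:
  (A) [kg·m²·s⁻³] / [A] = kg·m²·s⁻³·A⁻¹
  (B) [kg·m²·s⁻³·A⁻²] · [m] = kg·m³·s⁻³·A⁻²
  (C) [kg·m³·s⁻³·A⁻²] / [m] = kg·m²·s⁻³·A⁻²  ← same
  (D) Wb·A⁻¹ = V·s·A⁻¹ = kg·m²·s⁻²·A⁻²
Only (C) matches kg·m²·s⁻³·A⁻².

(C)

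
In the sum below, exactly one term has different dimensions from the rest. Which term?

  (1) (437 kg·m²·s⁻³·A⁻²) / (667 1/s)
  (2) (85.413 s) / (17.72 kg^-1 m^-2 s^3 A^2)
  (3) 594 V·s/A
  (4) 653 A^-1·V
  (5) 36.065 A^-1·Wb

(4)

Dimensions:
  (1) [kg·m²·s⁻³·A⁻²] / [s⁻¹] = kg·m²·s⁻²·A⁻²
  (2) [s] / [kg⁻¹·m⁻²·s³·A²] = kg·m²·s⁻²·A⁻²
  (3) V·s·A⁻¹ = J·C⁻¹·s·A⁻¹ = kg·m²·s⁻²·A⁻²
  (4) V·A⁻¹ = J·C⁻¹·A⁻¹ = kg·m²·s⁻³·A⁻²
  (5) Wb·A⁻¹ = V·s·A⁻¹ = kg·m²·s⁻²·A⁻²
All reduce to kg·m²·s⁻²·A⁻² except (4), which is kg·m²·s⁻³·A⁻².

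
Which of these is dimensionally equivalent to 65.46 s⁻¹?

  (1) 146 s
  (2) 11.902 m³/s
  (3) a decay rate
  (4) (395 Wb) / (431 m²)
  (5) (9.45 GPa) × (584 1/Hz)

(3)

Reference: s⁻¹.
Each option:
  (1) s
  (2) m³·s⁻¹
  (3) [decay rate] = s⁻¹  ← same
  (4) [kg·m²·s⁻²·A⁻¹] / [m²] = kg·s⁻²·A⁻¹
  (5) [kg·m⁻¹·s⁻²] · [s] = kg·m⁻¹·s⁻¹
Only (3) matches s⁻¹.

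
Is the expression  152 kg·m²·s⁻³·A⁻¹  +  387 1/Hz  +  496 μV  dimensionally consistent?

In SI base units:
  152 kg·m²·s⁻³·A⁻¹:  kg·m²·s⁻³·A⁻¹
  387 1/Hz:  Hz⁻¹ = (s⁻¹)⁻¹ = s
  496 μV:  V = J·C⁻¹ = kg·m²·s⁻³·A⁻¹
The terms do not share a single dimension (kg·m²·s⁻³·A⁻¹ vs s).

No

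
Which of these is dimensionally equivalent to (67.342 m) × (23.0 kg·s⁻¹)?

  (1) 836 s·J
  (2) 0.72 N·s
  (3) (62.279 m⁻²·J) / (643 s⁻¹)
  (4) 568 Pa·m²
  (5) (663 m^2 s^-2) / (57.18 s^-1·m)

Reference: [m] · [kg·s⁻¹] = kg·m·s⁻¹.
Each option:
  (1) J·s = N·m·s = kg·m²·s⁻¹
  (2) N·s = kg·m·s⁻²·s = kg·m·s⁻¹  ← same
  (3) [kg·s⁻²] / [s⁻¹] = kg·s⁻¹
  (4) Pa·m² = N·m⁻²·m² = kg·m·s⁻²
  (5) [m²·s⁻²] / [m·s⁻¹] = m·s⁻¹
Only (2) matches kg·m·s⁻¹.

(2)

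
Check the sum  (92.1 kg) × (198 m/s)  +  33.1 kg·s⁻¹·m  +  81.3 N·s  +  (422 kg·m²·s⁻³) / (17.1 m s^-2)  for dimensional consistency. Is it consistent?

Yes

Reduce each to base SI dimensions:
  (92.1 kg) × (198 m/s):  [kg] · [m·s⁻¹] = kg·m·s⁻¹
  33.1 kg·s⁻¹·m:  kg·m·s⁻¹
  81.3 N·s:  N·s = kg·m·s⁻²·s = kg·m·s⁻¹
  (422 kg·m²·s⁻³) / (17.1 m s^-2):  [kg·m²·s⁻³] / [m·s⁻²] = kg·m·s⁻¹
Every term reduces to kg·m·s⁻¹.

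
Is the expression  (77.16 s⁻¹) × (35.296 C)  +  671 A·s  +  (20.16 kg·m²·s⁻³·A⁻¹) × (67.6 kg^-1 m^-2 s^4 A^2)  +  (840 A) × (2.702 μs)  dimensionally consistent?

No

Work out the base dimensions of each:
  (77.16 s⁻¹) × (35.296 C):  [s⁻¹] · [s·A] = A
  671 A·s:  A·s = s·A
  (20.16 kg·m²·s⁻³·A⁻¹) × (67.6 kg^-1 m^-2 s^4 A^2):  [kg·m²·s⁻³·A⁻¹] · [kg⁻¹·m⁻²·s⁴·A²] = s·A
  (840 A) × (2.702 μs):  [A] · [s] = s·A
The terms do not share a single dimension (A vs s·A).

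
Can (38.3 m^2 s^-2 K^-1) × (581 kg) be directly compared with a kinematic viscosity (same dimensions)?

Dimensions:
  (38.3 m^2 s^-2 K^-1) × (581 kg):  [m²·s⁻²·K⁻¹] · [kg] = kg·m²·s⁻²·K⁻¹
  a kinematic viscosity:  [kinematic viscosity] = m²·s⁻¹
kg·m²·s⁻²·K⁻¹ ≠ m²·s⁻¹, so they cannot be added.

No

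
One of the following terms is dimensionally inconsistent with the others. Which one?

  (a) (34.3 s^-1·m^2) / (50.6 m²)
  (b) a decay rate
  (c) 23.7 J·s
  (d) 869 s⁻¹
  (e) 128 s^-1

(c)

Dimensions:
  (a) [m²·s⁻¹] / [m²] = s⁻¹
  (b) [decay rate] = s⁻¹
  (c) J·s = N·m·s = kg·m²·s⁻¹
  (d) s⁻¹
  (e) s⁻¹
All reduce to s⁻¹ except (c), which is kg·m²·s⁻¹.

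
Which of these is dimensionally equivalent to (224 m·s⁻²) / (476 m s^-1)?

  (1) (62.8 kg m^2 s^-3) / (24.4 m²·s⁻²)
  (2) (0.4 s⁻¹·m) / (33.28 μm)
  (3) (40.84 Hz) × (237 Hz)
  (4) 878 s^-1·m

(2)

Reference: [m·s⁻²] / [m·s⁻¹] = s⁻¹.
Each option:
  (1) [kg·m²·s⁻³] / [m²·s⁻²] = kg·s⁻¹
  (2) [m·s⁻¹] / [m] = s⁻¹  ← same
  (3) [s⁻¹] · [s⁻¹] = s⁻²
  (4) m·s⁻¹
Only (2) matches s⁻¹.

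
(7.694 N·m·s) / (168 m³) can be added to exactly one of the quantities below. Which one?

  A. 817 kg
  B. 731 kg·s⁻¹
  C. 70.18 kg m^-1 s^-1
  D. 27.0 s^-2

C.

Reference: [kg·m²·s⁻¹] / [m³] = kg·m⁻¹·s⁻¹.
Each option:
  A. kg
  B. kg·s⁻¹
  C. kg·m⁻¹·s⁻¹  ← same
  D. s⁻²
Only C. matches kg·m⁻¹·s⁻¹.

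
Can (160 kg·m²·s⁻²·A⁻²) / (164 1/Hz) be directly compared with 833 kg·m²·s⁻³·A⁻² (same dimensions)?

Work out the base dimensions of each:
  (160 kg·m²·s⁻²·A⁻²) / (164 1/Hz):  [kg·m²·s⁻²·A⁻²] / [s] = kg·m²·s⁻³·A⁻²
  833 kg·m²·s⁻³·A⁻²:  kg·m²·s⁻³·A⁻²
Both are kg·m²·s⁻³·A⁻², so they have the same dimensions and can be added.

Yes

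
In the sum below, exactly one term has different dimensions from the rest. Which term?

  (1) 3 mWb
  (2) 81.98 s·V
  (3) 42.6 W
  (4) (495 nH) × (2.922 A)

(3)

Dimensions:
  (1) Wb = V·s = kg·m²·s⁻²·A⁻¹
  (2) V·s = J·C⁻¹·s = kg·m²·s⁻²·A⁻¹
  (3) W = J·s⁻¹ = kg·m²·s⁻³
  (4) [kg·m²·s⁻²·A⁻²] · [A] = kg·m²·s⁻²·A⁻¹
All reduce to kg·m²·s⁻²·A⁻¹ except (3), which is kg·m²·s⁻³.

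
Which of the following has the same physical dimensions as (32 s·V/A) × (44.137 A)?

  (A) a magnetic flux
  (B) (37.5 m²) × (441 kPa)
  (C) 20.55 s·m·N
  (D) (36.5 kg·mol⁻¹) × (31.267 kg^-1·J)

Reference: [kg·m²·s⁻²·A⁻²] · [A] = kg·m²·s⁻²·A⁻¹.
Each option:
  (A) [magnetic flux] = kg·m²·s⁻²·A⁻¹  ← same
  (B) [m²] · [kg·m⁻¹·s⁻²] = kg·m·s⁻²
  (C) N·m·s = kg·m·s⁻²·m·s = kg·m²·s⁻¹
  (D) [kg·mol⁻¹] · [m²·s⁻²] = kg·m²·s⁻²·mol⁻¹
Only (A) matches kg·m²·s⁻²·A⁻¹.

(A)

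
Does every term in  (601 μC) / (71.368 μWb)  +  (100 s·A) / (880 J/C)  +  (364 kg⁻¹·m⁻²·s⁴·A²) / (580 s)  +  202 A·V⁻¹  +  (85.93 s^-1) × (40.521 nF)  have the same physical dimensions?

Expand each in SI base units:
  (601 μC) / (71.368 μWb):  [s·A] / [kg·m²·s⁻²·A⁻¹] = kg⁻¹·m⁻²·s³·A²
  (100 s·A) / (880 J/C):  [s·A] / [kg·m²·s⁻³·A⁻¹] = kg⁻¹·m⁻²·s⁴·A²
  (364 kg⁻¹·m⁻²·s⁴·A²) / (580 s):  [kg⁻¹·m⁻²·s⁴·A²] / [s] = kg⁻¹·m⁻²·s³·A²
  202 A·V⁻¹:  A·V⁻¹ = A·(J·C⁻¹)⁻¹ = kg⁻¹·m⁻²·s³·A²
  (85.93 s^-1) × (40.521 nF):  [s⁻¹] · [kg⁻¹·m⁻²·s⁴·A²] = kg⁻¹·m⁻²·s³·A²
The terms do not share a single dimension (kg⁻¹·m⁻²·s³·A² vs kg⁻¹·m⁻²·s⁴·A²).

No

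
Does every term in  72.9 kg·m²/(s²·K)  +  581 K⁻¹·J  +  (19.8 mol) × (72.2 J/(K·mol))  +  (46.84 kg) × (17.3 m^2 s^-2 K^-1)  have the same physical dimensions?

Yes

Reduce each to base SI dimensions:
  72.9 kg·m²/(s²·K):  kg·m²·s⁻²·K⁻¹
  581 K⁻¹·J:  J·K⁻¹ = N·m·K⁻¹ = kg·m²·s⁻²·K⁻¹
  (19.8 mol) × (72.2 J/(K·mol)):  [mol] · [kg·m²·s⁻²·K⁻¹·mol⁻¹] = kg·m²·s⁻²·K⁻¹
  (46.84 kg) × (17.3 m^2 s^-2 K^-1):  [kg] · [m²·s⁻²·K⁻¹] = kg·m²·s⁻²·K⁻¹
Every term reduces to kg·m²·s⁻²·K⁻¹.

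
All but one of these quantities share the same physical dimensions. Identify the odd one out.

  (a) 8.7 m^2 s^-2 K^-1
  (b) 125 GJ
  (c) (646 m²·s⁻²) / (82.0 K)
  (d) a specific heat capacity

Work out the base dimensions of each:
  (a) m²·s⁻²·K⁻¹
  (b) J = N·m = kg·m²·s⁻²
  (c) [m²·s⁻²] / [K] = m²·s⁻²·K⁻¹
  (d) [specific heat capacity] = m²·s⁻²·K⁻¹
All reduce to m²·s⁻²·K⁻¹ except (b), which is kg·m²·s⁻².

(b)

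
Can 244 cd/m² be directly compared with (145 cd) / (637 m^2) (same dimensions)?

Expand each in SI base units:
  244 cd/m²:  cd·m⁻² = m⁻²·cd
  (145 cd) / (637 m^2):  [cd] / [m²] = m⁻²·cd
Both are m⁻²·cd, so they have the same dimensions and can be added.

Yes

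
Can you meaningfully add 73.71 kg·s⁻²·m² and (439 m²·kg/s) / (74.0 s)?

Work out the base dimensions of each:
  73.71 kg·s⁻²·m²:  kg·m²·s⁻²
  (439 m²·kg/s) / (74.0 s):  [kg·m²·s⁻¹] / [s] = kg·m²·s⁻²
Both are kg·m²·s⁻², so they have the same dimensions and can be added.

Yes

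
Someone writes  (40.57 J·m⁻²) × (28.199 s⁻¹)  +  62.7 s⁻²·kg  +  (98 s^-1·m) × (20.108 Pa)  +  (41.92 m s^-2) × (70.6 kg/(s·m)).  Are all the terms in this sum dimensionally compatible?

Reduce each to base SI dimensions:
  (40.57 J·m⁻²) × (28.199 s⁻¹):  [kg·s⁻²] · [s⁻¹] = kg·s⁻³
  62.7 s⁻²·kg:  kg·s⁻²
  (98 s^-1·m) × (20.108 Pa):  [m·s⁻¹] · [kg·m⁻¹·s⁻²] = kg·s⁻³
  (41.92 m s^-2) × (70.6 kg/(s·m)):  [m·s⁻²] · [kg·m⁻¹·s⁻¹] = kg·s⁻³
The terms do not share a single dimension (kg·s⁻² vs kg·s⁻³).

No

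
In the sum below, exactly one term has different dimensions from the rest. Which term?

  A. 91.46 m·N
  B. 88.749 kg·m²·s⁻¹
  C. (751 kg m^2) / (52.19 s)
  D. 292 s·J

Dimensions:
  A. N·m = kg·m·s⁻²·m = kg·m²·s⁻²
  B. kg·m²·s⁻¹
  C. [kg·m²] / [s] = kg·m²·s⁻¹
  D. J·s = N·m·s = kg·m²·s⁻¹
All reduce to kg·m²·s⁻¹ except A., which is kg·m²·s⁻².

A.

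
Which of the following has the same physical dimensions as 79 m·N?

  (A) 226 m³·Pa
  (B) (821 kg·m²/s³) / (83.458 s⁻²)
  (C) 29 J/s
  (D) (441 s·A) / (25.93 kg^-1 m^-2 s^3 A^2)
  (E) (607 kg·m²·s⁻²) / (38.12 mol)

(A)

Reference: N·m = kg·m·s⁻²·m = kg·m²·s⁻².
Each option:
  (A) Pa·m³ = N·m⁻²·m³ = kg·m²·s⁻²  ← same
  (B) [kg·m²·s⁻³] / [s⁻²] = kg·m²·s⁻¹
  (C) J·s⁻¹ = N·m·s⁻¹ = kg·m²·s⁻³
  (D) [s·A] / [kg⁻¹·m⁻²·s³·A²] = kg·m²·s⁻²·A⁻¹
  (E) [kg·m²·s⁻²] / [mol] = kg·m²·s⁻²·mol⁻¹
Only (A) matches kg·m²·s⁻².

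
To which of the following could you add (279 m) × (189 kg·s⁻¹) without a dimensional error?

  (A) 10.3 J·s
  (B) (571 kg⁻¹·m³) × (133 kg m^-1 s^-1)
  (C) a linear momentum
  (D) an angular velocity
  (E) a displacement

(C)

Reference: [m] · [kg·s⁻¹] = kg·m·s⁻¹.
Each option:
  (A) J·s = N·m·s = kg·m²·s⁻¹
  (B) [kg⁻¹·m³] · [kg·m⁻¹·s⁻¹] = m²·s⁻¹
  (C) [linear momentum] = kg·m·s⁻¹  ← same
  (D) [angular velocity] = s⁻¹
  (E) [displacement] = m
Only (C) matches kg·m·s⁻¹.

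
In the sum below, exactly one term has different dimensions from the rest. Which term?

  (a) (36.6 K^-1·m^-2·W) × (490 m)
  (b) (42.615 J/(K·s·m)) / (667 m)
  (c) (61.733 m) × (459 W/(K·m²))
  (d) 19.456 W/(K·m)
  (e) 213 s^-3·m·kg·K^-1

(b)

Expand each in SI base units:
  (a) [kg·s⁻³·K⁻¹] · [m] = kg·m·s⁻³·K⁻¹
  (b) [kg·m·s⁻³·K⁻¹] / [m] = kg·s⁻³·K⁻¹
  (c) [m] · [kg·s⁻³·K⁻¹] = kg·m·s⁻³·K⁻¹
  (d) W·m⁻¹·K⁻¹ = J·s⁻¹·m⁻¹·K⁻¹ = kg·m·s⁻³·K⁻¹
  (e) kg·m·s⁻³·K⁻¹
All reduce to kg·m·s⁻³·K⁻¹ except (b), which is kg·s⁻³·K⁻¹.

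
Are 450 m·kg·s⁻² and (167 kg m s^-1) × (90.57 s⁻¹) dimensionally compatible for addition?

Yes

Reduce each to base SI dimensions:
  450 m·kg·s⁻²:  kg·m·s⁻²
  (167 kg m s^-1) × (90.57 s⁻¹):  [kg·m·s⁻¹] · [s⁻¹] = kg·m·s⁻²
Both are kg·m·s⁻², so they have the same dimensions and can be added.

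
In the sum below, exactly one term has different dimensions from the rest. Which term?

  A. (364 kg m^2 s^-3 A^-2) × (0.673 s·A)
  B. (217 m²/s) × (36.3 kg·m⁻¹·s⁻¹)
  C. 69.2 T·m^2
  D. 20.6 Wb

In SI base units:
  A. [kg·m²·s⁻³·A⁻²] · [s·A] = kg·m²·s⁻²·A⁻¹
  B. [m²·s⁻¹] · [kg·m⁻¹·s⁻¹] = kg·m·s⁻²
  C. T·m² = Wb·m⁻²·m² = kg·m²·s⁻²·A⁻¹
  D. Wb = V·s = kg·m²·s⁻²·A⁻¹
All reduce to kg·m²·s⁻²·A⁻¹ except B., which is kg·m·s⁻².

B.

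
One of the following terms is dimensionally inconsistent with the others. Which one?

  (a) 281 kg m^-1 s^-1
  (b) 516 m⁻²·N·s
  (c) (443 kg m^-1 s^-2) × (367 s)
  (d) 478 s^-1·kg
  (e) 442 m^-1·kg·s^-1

Expand each in SI base units:
  (a) kg·m⁻¹·s⁻¹
  (b) N·s·m⁻² = kg·m·s⁻²·s·m⁻² = kg·m⁻¹·s⁻¹
  (c) [kg·m⁻¹·s⁻²] · [s] = kg·m⁻¹·s⁻¹
  (d) kg·s⁻¹
  (e) kg·m⁻¹·s⁻¹
All reduce to kg·m⁻¹·s⁻¹ except (d), which is kg·s⁻¹.

(d)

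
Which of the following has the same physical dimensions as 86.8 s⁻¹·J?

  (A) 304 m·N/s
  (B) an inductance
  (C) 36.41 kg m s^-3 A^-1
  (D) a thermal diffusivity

Reference: J·s⁻¹ = N·m·s⁻¹ = kg·m²·s⁻³.
Each option:
  (A) N·m·s⁻¹ = kg·m·s⁻²·m·s⁻¹ = kg·m²·s⁻³  ← same
  (B) [inductance] = kg·m²·s⁻²·A⁻²
  (C) kg·m·s⁻³·A⁻¹
  (D) [thermal diffusivity] = m²·s⁻¹
Only (A) matches kg·m²·s⁻³.

(A)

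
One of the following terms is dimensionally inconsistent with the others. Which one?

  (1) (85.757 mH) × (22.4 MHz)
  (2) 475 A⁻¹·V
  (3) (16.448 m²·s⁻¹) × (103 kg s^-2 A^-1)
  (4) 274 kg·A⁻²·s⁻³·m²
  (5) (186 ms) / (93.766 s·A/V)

Work out the base dimensions of each:
  (1) [kg·m²·s⁻²·A⁻²] · [s⁻¹] = kg·m²·s⁻³·A⁻²
  (2) V·A⁻¹ = J·C⁻¹·A⁻¹ = kg·m²·s⁻³·A⁻²
  (3) [m²·s⁻¹] · [kg·s⁻²·A⁻¹] = kg·m²·s⁻³·A⁻¹
  (4) kg·m²·s⁻³·A⁻²
  (5) [s] / [kg⁻¹·m⁻²·s⁴·A²] = kg·m²·s⁻³·A⁻²
All reduce to kg·m²·s⁻³·A⁻² except (3), which is kg·m²·s⁻³·A⁻¹.

(3)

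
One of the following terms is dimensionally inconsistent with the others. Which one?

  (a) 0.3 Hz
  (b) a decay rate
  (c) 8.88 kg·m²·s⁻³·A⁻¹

Dimensions:
  (a) Hz = s⁻¹
  (b) [decay rate] = s⁻¹
  (c) kg·m²·s⁻³·A⁻¹
All reduce to s⁻¹ except (c), which is kg·m²·s⁻³·A⁻¹.

(c)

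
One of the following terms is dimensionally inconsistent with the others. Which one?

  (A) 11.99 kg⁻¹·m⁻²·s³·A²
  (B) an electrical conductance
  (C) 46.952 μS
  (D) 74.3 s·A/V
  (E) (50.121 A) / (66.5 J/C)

(D)

Expand each in SI base units:
  (A) kg⁻¹·m⁻²·s³·A²
  (B) [electrical conductance] = kg⁻¹·m⁻²·s³·A²
  (C) S = Ω⁻¹ = kg⁻¹·m⁻²·s³·A²
  (D) A·s·V⁻¹ = A·s·(J·C⁻¹)⁻¹ = kg⁻¹·m⁻²·s⁴·A²
  (E) [A] / [kg·m²·s⁻³·A⁻¹] = kg⁻¹·m⁻²·s³·A²
All reduce to kg⁻¹·m⁻²·s³·A² except (D), which is kg⁻¹·m⁻²·s⁴·A².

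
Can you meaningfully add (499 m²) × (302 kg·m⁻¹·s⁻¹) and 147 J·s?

Work out the base dimensions of each:
  (499 m²) × (302 kg·m⁻¹·s⁻¹):  [m²] · [kg·m⁻¹·s⁻¹] = kg·m·s⁻¹
  147 J·s:  J·s = N·m·s = kg·m²·s⁻¹
kg·m·s⁻¹ ≠ kg·m²·s⁻¹, so they cannot be added.

No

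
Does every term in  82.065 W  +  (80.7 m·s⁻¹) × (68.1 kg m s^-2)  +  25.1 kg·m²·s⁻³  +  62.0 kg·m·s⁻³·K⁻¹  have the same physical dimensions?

Expand each in SI base units:
  82.065 W:  W = J·s⁻¹ = kg·m²·s⁻³
  (80.7 m·s⁻¹) × (68.1 kg m s^-2):  [m·s⁻¹] · [kg·m·s⁻²] = kg·m²·s⁻³
  25.1 kg·m²·s⁻³:  kg·m²·s⁻³
  62.0 kg·m·s⁻³·K⁻¹:  kg·m·s⁻³·K⁻¹
The terms do not share a single dimension (kg·m²·s⁻³ vs kg·m·s⁻³·K⁻¹).

No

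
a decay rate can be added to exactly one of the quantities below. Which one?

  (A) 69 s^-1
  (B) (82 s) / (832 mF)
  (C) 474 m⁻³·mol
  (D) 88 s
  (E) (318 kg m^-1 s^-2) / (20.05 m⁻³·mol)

Reference: [decay rate] = s⁻¹.
Each option:
  (A) s⁻¹  ← same
  (B) [s] / [kg⁻¹·m⁻²·s⁴·A²] = kg·m²·s⁻³·A⁻²
  (C) mol·m⁻³ = m⁻³·mol
  (D) s
  (E) [kg·m⁻¹·s⁻²] / [m⁻³·mol] = kg·m²·s⁻²·mol⁻¹
Only (A) matches s⁻¹.

(A)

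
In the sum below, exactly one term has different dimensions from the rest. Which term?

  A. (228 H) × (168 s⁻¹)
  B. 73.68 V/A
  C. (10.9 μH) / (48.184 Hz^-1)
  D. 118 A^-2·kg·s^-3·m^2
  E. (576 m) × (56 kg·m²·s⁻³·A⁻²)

Expand each in SI base units:
  A. [kg·m²·s⁻²·A⁻²] · [s⁻¹] = kg·m²·s⁻³·A⁻²
  B. V·A⁻¹ = J·C⁻¹·A⁻¹ = kg·m²·s⁻³·A⁻²
  C. [kg·m²·s⁻²·A⁻²] / [s] = kg·m²·s⁻³·A⁻²
  D. kg·m²·s⁻³·A⁻²
  E. [m] · [kg·m²·s⁻³·A⁻²] = kg·m³·s⁻³·A⁻²
All reduce to kg·m²·s⁻³·A⁻² except E., which is kg·m³·s⁻³·A⁻².

E.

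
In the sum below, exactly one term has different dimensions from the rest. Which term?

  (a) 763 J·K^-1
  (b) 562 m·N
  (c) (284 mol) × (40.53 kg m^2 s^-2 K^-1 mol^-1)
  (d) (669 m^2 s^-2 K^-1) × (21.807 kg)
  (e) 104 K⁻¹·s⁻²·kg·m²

(b)

Work out the base dimensions of each:
  (a) J·K⁻¹ = N·m·K⁻¹ = kg·m²·s⁻²·K⁻¹
  (b) N·m = kg·m·s⁻²·m = kg·m²·s⁻²
  (c) [mol] · [kg·m²·s⁻²·K⁻¹·mol⁻¹] = kg·m²·s⁻²·K⁻¹
  (d) [m²·s⁻²·K⁻¹] · [kg] = kg·m²·s⁻²·K⁻¹
  (e) kg·m²·s⁻²·K⁻¹
All reduce to kg·m²·s⁻²·K⁻¹ except (b), which is kg·m²·s⁻².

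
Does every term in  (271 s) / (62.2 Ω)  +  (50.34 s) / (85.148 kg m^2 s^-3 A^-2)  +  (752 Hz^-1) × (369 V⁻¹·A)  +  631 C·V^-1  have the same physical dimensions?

In SI base units:
  (271 s) / (62.2 Ω):  [s] / [kg·m²·s⁻³·A⁻²] = kg⁻¹·m⁻²·s⁴·A²
  (50.34 s) / (85.148 kg m^2 s^-3 A^-2):  [s] / [kg·m²·s⁻³·A⁻²] = kg⁻¹·m⁻²·s⁴·A²
  (752 Hz^-1) × (369 V⁻¹·A):  [s] · [kg⁻¹·m⁻²·s³·A²] = kg⁻¹·m⁻²·s⁴·A²
  631 C·V^-1:  C·V⁻¹ = s·A·(J·C⁻¹)⁻¹ = kg⁻¹·m⁻²·s⁴·A²
Every term reduces to kg⁻¹·m⁻²·s⁴·A².

Yes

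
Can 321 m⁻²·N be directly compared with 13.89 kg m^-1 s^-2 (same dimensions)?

Dimensions:
  321 m⁻²·N:  N·m⁻² = kg·m·s⁻²·m⁻² = kg·m⁻¹·s⁻²
  13.89 kg m^-1 s^-2:  kg·m⁻¹·s⁻²
Both are kg·m⁻¹·s⁻², so they have the same dimensions and can be added.

Yes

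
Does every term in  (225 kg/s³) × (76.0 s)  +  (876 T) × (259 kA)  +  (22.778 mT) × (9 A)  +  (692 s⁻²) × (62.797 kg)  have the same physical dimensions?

Yes

Work out the base dimensions of each:
  (225 kg/s³) × (76.0 s):  [kg·s⁻³] · [s] = kg·s⁻²
  (876 T) × (259 kA):  [kg·s⁻²·A⁻¹] · [A] = kg·s⁻²
  (22.778 mT) × (9 A):  [kg·s⁻²·A⁻¹] · [A] = kg·s⁻²
  (692 s⁻²) × (62.797 kg):  [s⁻²] · [kg] = kg·s⁻²
Every term reduces to kg·s⁻².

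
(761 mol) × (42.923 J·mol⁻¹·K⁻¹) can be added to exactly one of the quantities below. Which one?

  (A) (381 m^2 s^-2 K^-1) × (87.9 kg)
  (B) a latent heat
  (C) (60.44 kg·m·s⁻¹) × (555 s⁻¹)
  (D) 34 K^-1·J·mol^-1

(A)

Reference: [mol] · [kg·m²·s⁻²·K⁻¹·mol⁻¹] = kg·m²·s⁻²·K⁻¹.
Each option:
  (A) [m²·s⁻²·K⁻¹] · [kg] = kg·m²·s⁻²·K⁻¹  ← same
  (B) [latent heat] = m²·s⁻²
  (C) [kg·m·s⁻¹] · [s⁻¹] = kg·m·s⁻²
  (D) J·mol⁻¹·K⁻¹ = N·m·mol⁻¹·K⁻¹ = kg·m²·s⁻²·K⁻¹·mol⁻¹
Only (A) matches kg·m²·s⁻²·K⁻¹.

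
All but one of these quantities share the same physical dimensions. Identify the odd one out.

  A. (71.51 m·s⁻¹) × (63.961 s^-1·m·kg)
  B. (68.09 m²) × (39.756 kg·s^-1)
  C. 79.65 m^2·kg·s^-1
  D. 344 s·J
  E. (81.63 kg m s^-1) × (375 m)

Reduce each to base SI dimensions:
  A. [m·s⁻¹] · [kg·m·s⁻¹] = kg·m²·s⁻²
  B. [m²] · [kg·s⁻¹] = kg·m²·s⁻¹
  C. kg·m²·s⁻¹
  D. J·s = N·m·s = kg·m²·s⁻¹
  E. [kg·m·s⁻¹] · [m] = kg·m²·s⁻¹
All reduce to kg·m²·s⁻¹ except A., which is kg·m²·s⁻².

A.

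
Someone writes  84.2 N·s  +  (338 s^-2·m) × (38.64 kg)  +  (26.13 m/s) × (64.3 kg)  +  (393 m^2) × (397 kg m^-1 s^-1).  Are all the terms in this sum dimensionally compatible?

No

Reduce each to base SI dimensions:
  84.2 N·s:  N·s = kg·m·s⁻²·s = kg·m·s⁻¹
  (338 s^-2·m) × (38.64 kg):  [m·s⁻²] · [kg] = kg·m·s⁻²
  (26.13 m/s) × (64.3 kg):  [m·s⁻¹] · [kg] = kg·m·s⁻¹
  (393 m^2) × (397 kg m^-1 s^-1):  [m²] · [kg·m⁻¹·s⁻¹] = kg·m·s⁻¹
The terms do not share a single dimension (kg·m·s⁻² vs kg·m·s⁻¹).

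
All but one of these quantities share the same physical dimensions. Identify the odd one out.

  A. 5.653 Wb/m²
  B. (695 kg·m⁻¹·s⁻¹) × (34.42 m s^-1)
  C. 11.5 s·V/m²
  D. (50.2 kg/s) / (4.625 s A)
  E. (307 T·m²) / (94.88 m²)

In SI base units:
  A. Wb·m⁻² = V·s·m⁻² = kg·s⁻²·A⁻¹
  B. [kg·m⁻¹·s⁻¹] · [m·s⁻¹] = kg·s⁻²
  C. V·s·m⁻² = J·C⁻¹·s·m⁻² = kg·s⁻²·A⁻¹
  D. [kg·s⁻¹] / [s·A] = kg·s⁻²·A⁻¹
  E. [kg·m²·s⁻²·A⁻¹] / [m²] = kg·s⁻²·A⁻¹
All reduce to kg·s⁻²·A⁻¹ except B., which is kg·s⁻².

B.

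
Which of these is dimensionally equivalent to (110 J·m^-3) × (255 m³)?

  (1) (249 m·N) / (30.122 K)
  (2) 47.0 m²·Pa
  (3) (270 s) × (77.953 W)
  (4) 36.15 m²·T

Reference: [kg·m⁻¹·s⁻²] · [m³] = kg·m²·s⁻².
Each option:
  (1) [kg·m²·s⁻²] / [K] = kg·m²·s⁻²·K⁻¹
  (2) Pa·m² = N·m⁻²·m² = kg·m·s⁻²
  (3) [s] · [kg·m²·s⁻³] = kg·m²·s⁻²  ← same
  (4) T·m² = Wb·m⁻²·m² = kg·m²·s⁻²·A⁻¹
Only (3) matches kg·m²·s⁻².

(3)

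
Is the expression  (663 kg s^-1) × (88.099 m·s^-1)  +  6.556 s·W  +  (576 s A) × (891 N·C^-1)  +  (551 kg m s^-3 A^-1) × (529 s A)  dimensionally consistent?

Reduce each to base SI dimensions:
  (663 kg s^-1) × (88.099 m·s^-1):  [kg·s⁻¹] · [m·s⁻¹] = kg·m·s⁻²
  6.556 s·W:  W·s = J·s⁻¹·s = kg·m²·s⁻²
  (576 s A) × (891 N·C^-1):  [s·A] · [kg·m·s⁻³·A⁻¹] = kg·m·s⁻²
  (551 kg m s^-3 A^-1) × (529 s A):  [kg·m·s⁻³·A⁻¹] · [s·A] = kg·m·s⁻²
The terms do not share a single dimension (kg·m²·s⁻² vs kg·m·s⁻²).

No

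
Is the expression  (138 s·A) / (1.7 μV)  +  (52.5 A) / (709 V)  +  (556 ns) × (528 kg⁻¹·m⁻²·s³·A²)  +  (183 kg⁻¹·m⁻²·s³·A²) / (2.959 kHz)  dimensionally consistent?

No

Expand each in SI base units:
  (138 s·A) / (1.7 μV):  [s·A] / [kg·m²·s⁻³·A⁻¹] = kg⁻¹·m⁻²·s⁴·A²
  (52.5 A) / (709 V):  [A] / [kg·m²·s⁻³·A⁻¹] = kg⁻¹·m⁻²·s³·A²
  (556 ns) × (528 kg⁻¹·m⁻²·s³·A²):  [s] · [kg⁻¹·m⁻²·s³·A²] = kg⁻¹·m⁻²·s⁴·A²
  (183 kg⁻¹·m⁻²·s³·A²) / (2.959 kHz):  [kg⁻¹·m⁻²·s³·A²] / [s⁻¹] = kg⁻¹·m⁻²·s⁴·A²
The terms do not share a single dimension (kg⁻¹·m⁻²·s³·A² vs kg⁻¹·m⁻²·s⁴·A²).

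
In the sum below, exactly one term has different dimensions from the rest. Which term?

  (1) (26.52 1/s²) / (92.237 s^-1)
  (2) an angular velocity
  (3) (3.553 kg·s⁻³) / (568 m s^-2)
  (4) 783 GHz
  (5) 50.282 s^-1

In SI base units:
  (1) [s⁻²] / [s⁻¹] = s⁻¹
  (2) [angular velocity] = s⁻¹
  (3) [kg·s⁻³] / [m·s⁻²] = kg·m⁻¹·s⁻¹
  (4) Hz = s⁻¹
  (5) s⁻¹
All reduce to s⁻¹ except (3), which is kg·m⁻¹·s⁻¹.

(3)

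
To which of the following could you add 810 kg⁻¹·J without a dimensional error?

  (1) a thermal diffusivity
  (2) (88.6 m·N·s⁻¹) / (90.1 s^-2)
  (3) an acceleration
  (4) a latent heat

(4)

Reference: J·kg⁻¹ = N·m·kg⁻¹ = m²·s⁻².
Each option:
  (1) [thermal diffusivity] = m²·s⁻¹
  (2) [kg·m²·s⁻³] / [s⁻²] = kg·m²·s⁻¹
  (3) [acceleration] = m·s⁻²
  (4) [latent heat] = m²·s⁻²  ← same
Only (4) matches m²·s⁻².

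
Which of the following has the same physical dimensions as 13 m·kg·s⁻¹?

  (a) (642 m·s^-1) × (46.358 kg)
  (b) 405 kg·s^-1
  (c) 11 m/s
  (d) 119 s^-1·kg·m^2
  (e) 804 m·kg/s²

Reference: kg·m·s⁻¹.
Each option:
  (a) [m·s⁻¹] · [kg] = kg·m·s⁻¹  ← same
  (b) kg·s⁻¹
  (c) m·s⁻¹
  (d) kg·m²·s⁻¹
  (e) kg·m·s⁻²
Only (a) matches kg·m·s⁻¹.

(a)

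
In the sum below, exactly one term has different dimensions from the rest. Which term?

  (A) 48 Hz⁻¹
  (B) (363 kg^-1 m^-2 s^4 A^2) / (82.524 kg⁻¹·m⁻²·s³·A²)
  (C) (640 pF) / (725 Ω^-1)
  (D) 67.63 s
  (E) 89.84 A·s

(E)

Reduce each to base SI dimensions:
  (A) Hz⁻¹ = (s⁻¹)⁻¹ = s
  (B) [kg⁻¹·m⁻²·s⁴·A²] / [kg⁻¹·m⁻²·s³·A²] = s
  (C) [kg⁻¹·m⁻²·s⁴·A²] / [kg⁻¹·m⁻²·s³·A²] = s
  (D) s
  (E) A·s = s·A
All reduce to s except (E), which is s·A.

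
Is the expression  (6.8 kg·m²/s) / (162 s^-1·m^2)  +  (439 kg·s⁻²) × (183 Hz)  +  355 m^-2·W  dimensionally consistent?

Reduce each to base SI dimensions:
  (6.8 kg·m²/s) / (162 s^-1·m^2):  [kg·m²·s⁻¹] / [m²·s⁻¹] = kg
  (439 kg·s⁻²) × (183 Hz):  [kg·s⁻²] · [s⁻¹] = kg·s⁻³
  355 m^-2·W:  W·m⁻² = J·s⁻¹·m⁻² = kg·s⁻³
The terms do not share a single dimension (kg vs kg·s⁻³).

No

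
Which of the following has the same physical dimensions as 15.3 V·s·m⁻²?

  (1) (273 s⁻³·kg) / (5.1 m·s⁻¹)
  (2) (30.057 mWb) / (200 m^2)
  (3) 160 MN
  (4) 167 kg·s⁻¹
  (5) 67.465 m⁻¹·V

Reference: V·s·m⁻² = J·C⁻¹·s·m⁻² = kg·s⁻²·A⁻¹.
Each option:
  (1) [kg·s⁻³] / [m·s⁻¹] = kg·m⁻¹·s⁻²
  (2) [kg·m²·s⁻²·A⁻¹] / [m²] = kg·s⁻²·A⁻¹  ← same
  (3) N = kg·m·s⁻²
  (4) kg·s⁻¹
  (5) V·m⁻¹ = J·C⁻¹·m⁻¹ = kg·m·s⁻³·A⁻¹
Only (2) matches kg·s⁻²·A⁻¹.

(2)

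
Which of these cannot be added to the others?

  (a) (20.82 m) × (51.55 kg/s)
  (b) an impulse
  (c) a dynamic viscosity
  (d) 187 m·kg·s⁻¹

Dimensions:
  (a) [m] · [kg·s⁻¹] = kg·m·s⁻¹
  (b) [impulse] = kg·m·s⁻¹
  (c) [dynamic viscosity] = kg·m⁻¹·s⁻¹
  (d) kg·m·s⁻¹
All reduce to kg·m·s⁻¹ except (c), which is kg·m⁻¹·s⁻¹.

(c)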